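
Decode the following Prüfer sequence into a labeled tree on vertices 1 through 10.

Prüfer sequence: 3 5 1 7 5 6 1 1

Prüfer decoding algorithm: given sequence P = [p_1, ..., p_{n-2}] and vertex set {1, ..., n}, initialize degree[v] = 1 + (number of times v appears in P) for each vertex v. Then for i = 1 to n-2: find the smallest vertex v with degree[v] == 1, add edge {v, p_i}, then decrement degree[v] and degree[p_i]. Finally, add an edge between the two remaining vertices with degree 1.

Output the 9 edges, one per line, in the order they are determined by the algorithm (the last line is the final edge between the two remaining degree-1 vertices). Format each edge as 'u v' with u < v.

Answer: 2 3
3 5
1 4
7 8
5 7
5 6
1 6
1 9
1 10

Derivation:
Initial degrees: {1:4, 2:1, 3:2, 4:1, 5:3, 6:2, 7:2, 8:1, 9:1, 10:1}
Step 1: smallest deg-1 vertex = 2, p_1 = 3. Add edge {2,3}. Now deg[2]=0, deg[3]=1.
Step 2: smallest deg-1 vertex = 3, p_2 = 5. Add edge {3,5}. Now deg[3]=0, deg[5]=2.
Step 3: smallest deg-1 vertex = 4, p_3 = 1. Add edge {1,4}. Now deg[4]=0, deg[1]=3.
Step 4: smallest deg-1 vertex = 8, p_4 = 7. Add edge {7,8}. Now deg[8]=0, deg[7]=1.
Step 5: smallest deg-1 vertex = 7, p_5 = 5. Add edge {5,7}. Now deg[7]=0, deg[5]=1.
Step 6: smallest deg-1 vertex = 5, p_6 = 6. Add edge {5,6}. Now deg[5]=0, deg[6]=1.
Step 7: smallest deg-1 vertex = 6, p_7 = 1. Add edge {1,6}. Now deg[6]=0, deg[1]=2.
Step 8: smallest deg-1 vertex = 9, p_8 = 1. Add edge {1,9}. Now deg[9]=0, deg[1]=1.
Final: two remaining deg-1 vertices are 1, 10. Add edge {1,10}.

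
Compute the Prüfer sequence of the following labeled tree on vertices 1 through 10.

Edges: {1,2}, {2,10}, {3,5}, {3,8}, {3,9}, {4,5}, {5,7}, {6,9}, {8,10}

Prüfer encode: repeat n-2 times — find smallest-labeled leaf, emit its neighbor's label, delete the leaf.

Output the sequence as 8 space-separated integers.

Answer: 2 10 5 9 5 3 3 8

Derivation:
Step 1: leaves = {1,4,6,7}. Remove smallest leaf 1, emit neighbor 2.
Step 2: leaves = {2,4,6,7}. Remove smallest leaf 2, emit neighbor 10.
Step 3: leaves = {4,6,7,10}. Remove smallest leaf 4, emit neighbor 5.
Step 4: leaves = {6,7,10}. Remove smallest leaf 6, emit neighbor 9.
Step 5: leaves = {7,9,10}. Remove smallest leaf 7, emit neighbor 5.
Step 6: leaves = {5,9,10}. Remove smallest leaf 5, emit neighbor 3.
Step 7: leaves = {9,10}. Remove smallest leaf 9, emit neighbor 3.
Step 8: leaves = {3,10}. Remove smallest leaf 3, emit neighbor 8.
Done: 2 vertices remain (8, 10). Sequence = [2 10 5 9 5 3 3 8]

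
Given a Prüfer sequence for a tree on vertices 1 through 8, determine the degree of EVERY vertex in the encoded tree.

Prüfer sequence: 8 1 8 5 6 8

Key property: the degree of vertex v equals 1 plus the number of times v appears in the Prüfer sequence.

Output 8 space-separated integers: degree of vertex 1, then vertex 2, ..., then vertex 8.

Answer: 2 1 1 1 2 2 1 4

Derivation:
p_1 = 8: count[8] becomes 1
p_2 = 1: count[1] becomes 1
p_3 = 8: count[8] becomes 2
p_4 = 5: count[5] becomes 1
p_5 = 6: count[6] becomes 1
p_6 = 8: count[8] becomes 3
Degrees (1 + count): deg[1]=1+1=2, deg[2]=1+0=1, deg[3]=1+0=1, deg[4]=1+0=1, deg[5]=1+1=2, deg[6]=1+1=2, deg[7]=1+0=1, deg[8]=1+3=4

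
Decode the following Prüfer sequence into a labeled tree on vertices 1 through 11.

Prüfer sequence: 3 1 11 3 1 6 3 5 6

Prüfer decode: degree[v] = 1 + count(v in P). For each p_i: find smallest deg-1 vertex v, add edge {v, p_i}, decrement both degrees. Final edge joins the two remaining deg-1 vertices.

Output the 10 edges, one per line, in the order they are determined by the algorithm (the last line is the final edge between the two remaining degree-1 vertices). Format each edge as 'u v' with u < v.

Answer: 2 3
1 4
7 11
3 8
1 9
1 6
3 10
3 5
5 6
6 11

Derivation:
Initial degrees: {1:3, 2:1, 3:4, 4:1, 5:2, 6:3, 7:1, 8:1, 9:1, 10:1, 11:2}
Step 1: smallest deg-1 vertex = 2, p_1 = 3. Add edge {2,3}. Now deg[2]=0, deg[3]=3.
Step 2: smallest deg-1 vertex = 4, p_2 = 1. Add edge {1,4}. Now deg[4]=0, deg[1]=2.
Step 3: smallest deg-1 vertex = 7, p_3 = 11. Add edge {7,11}. Now deg[7]=0, deg[11]=1.
Step 4: smallest deg-1 vertex = 8, p_4 = 3. Add edge {3,8}. Now deg[8]=0, deg[3]=2.
Step 5: smallest deg-1 vertex = 9, p_5 = 1. Add edge {1,9}. Now deg[9]=0, deg[1]=1.
Step 6: smallest deg-1 vertex = 1, p_6 = 6. Add edge {1,6}. Now deg[1]=0, deg[6]=2.
Step 7: smallest deg-1 vertex = 10, p_7 = 3. Add edge {3,10}. Now deg[10]=0, deg[3]=1.
Step 8: smallest deg-1 vertex = 3, p_8 = 5. Add edge {3,5}. Now deg[3]=0, deg[5]=1.
Step 9: smallest deg-1 vertex = 5, p_9 = 6. Add edge {5,6}. Now deg[5]=0, deg[6]=1.
Final: two remaining deg-1 vertices are 6, 11. Add edge {6,11}.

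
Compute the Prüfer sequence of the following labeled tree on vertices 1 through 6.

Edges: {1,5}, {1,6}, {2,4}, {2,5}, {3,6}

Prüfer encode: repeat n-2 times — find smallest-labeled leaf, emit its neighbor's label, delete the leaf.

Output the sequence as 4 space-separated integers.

Step 1: leaves = {3,4}. Remove smallest leaf 3, emit neighbor 6.
Step 2: leaves = {4,6}. Remove smallest leaf 4, emit neighbor 2.
Step 3: leaves = {2,6}. Remove smallest leaf 2, emit neighbor 5.
Step 4: leaves = {5,6}. Remove smallest leaf 5, emit neighbor 1.
Done: 2 vertices remain (1, 6). Sequence = [6 2 5 1]

Answer: 6 2 5 1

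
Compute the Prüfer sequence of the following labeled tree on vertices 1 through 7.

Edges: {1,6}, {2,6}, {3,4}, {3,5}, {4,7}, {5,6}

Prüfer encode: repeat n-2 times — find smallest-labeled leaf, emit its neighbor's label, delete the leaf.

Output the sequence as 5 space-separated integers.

Step 1: leaves = {1,2,7}. Remove smallest leaf 1, emit neighbor 6.
Step 2: leaves = {2,7}. Remove smallest leaf 2, emit neighbor 6.
Step 3: leaves = {6,7}. Remove smallest leaf 6, emit neighbor 5.
Step 4: leaves = {5,7}. Remove smallest leaf 5, emit neighbor 3.
Step 5: leaves = {3,7}. Remove smallest leaf 3, emit neighbor 4.
Done: 2 vertices remain (4, 7). Sequence = [6 6 5 3 4]

Answer: 6 6 5 3 4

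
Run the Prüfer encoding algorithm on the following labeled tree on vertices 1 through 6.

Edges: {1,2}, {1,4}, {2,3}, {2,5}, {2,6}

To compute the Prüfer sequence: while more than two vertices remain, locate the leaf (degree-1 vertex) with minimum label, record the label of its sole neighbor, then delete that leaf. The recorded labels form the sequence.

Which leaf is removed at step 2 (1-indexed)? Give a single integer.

Answer: 4

Derivation:
Step 1: current leaves = {3,4,5,6}. Remove leaf 3 (neighbor: 2).
Step 2: current leaves = {4,5,6}. Remove leaf 4 (neighbor: 1).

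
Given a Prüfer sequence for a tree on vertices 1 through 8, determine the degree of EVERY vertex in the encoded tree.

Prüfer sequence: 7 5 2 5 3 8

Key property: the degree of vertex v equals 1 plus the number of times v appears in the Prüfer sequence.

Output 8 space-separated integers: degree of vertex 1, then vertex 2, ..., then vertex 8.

p_1 = 7: count[7] becomes 1
p_2 = 5: count[5] becomes 1
p_3 = 2: count[2] becomes 1
p_4 = 5: count[5] becomes 2
p_5 = 3: count[3] becomes 1
p_6 = 8: count[8] becomes 1
Degrees (1 + count): deg[1]=1+0=1, deg[2]=1+1=2, deg[3]=1+1=2, deg[4]=1+0=1, deg[5]=1+2=3, deg[6]=1+0=1, deg[7]=1+1=2, deg[8]=1+1=2

Answer: 1 2 2 1 3 1 2 2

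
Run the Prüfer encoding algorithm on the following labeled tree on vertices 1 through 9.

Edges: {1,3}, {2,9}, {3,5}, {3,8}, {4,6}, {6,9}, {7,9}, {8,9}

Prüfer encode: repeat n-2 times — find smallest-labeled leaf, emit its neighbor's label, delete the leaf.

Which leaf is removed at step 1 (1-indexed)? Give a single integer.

Step 1: current leaves = {1,2,4,5,7}. Remove leaf 1 (neighbor: 3).

Answer: 1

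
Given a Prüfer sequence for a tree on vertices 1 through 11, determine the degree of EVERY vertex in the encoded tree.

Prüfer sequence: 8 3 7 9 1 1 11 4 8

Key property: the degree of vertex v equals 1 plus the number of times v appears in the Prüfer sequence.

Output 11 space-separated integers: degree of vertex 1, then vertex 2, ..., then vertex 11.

p_1 = 8: count[8] becomes 1
p_2 = 3: count[3] becomes 1
p_3 = 7: count[7] becomes 1
p_4 = 9: count[9] becomes 1
p_5 = 1: count[1] becomes 1
p_6 = 1: count[1] becomes 2
p_7 = 11: count[11] becomes 1
p_8 = 4: count[4] becomes 1
p_9 = 8: count[8] becomes 2
Degrees (1 + count): deg[1]=1+2=3, deg[2]=1+0=1, deg[3]=1+1=2, deg[4]=1+1=2, deg[5]=1+0=1, deg[6]=1+0=1, deg[7]=1+1=2, deg[8]=1+2=3, deg[9]=1+1=2, deg[10]=1+0=1, deg[11]=1+1=2

Answer: 3 1 2 2 1 1 2 3 2 1 2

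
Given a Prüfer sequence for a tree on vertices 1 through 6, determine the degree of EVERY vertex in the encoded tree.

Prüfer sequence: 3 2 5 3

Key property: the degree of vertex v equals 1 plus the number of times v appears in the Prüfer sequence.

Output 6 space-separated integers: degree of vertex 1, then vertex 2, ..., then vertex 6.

p_1 = 3: count[3] becomes 1
p_2 = 2: count[2] becomes 1
p_3 = 5: count[5] becomes 1
p_4 = 3: count[3] becomes 2
Degrees (1 + count): deg[1]=1+0=1, deg[2]=1+1=2, deg[3]=1+2=3, deg[4]=1+0=1, deg[5]=1+1=2, deg[6]=1+0=1

Answer: 1 2 3 1 2 1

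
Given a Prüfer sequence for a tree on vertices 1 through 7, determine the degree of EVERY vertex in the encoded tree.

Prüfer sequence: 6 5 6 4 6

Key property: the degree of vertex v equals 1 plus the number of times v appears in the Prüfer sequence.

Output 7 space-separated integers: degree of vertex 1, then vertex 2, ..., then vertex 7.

p_1 = 6: count[6] becomes 1
p_2 = 5: count[5] becomes 1
p_3 = 6: count[6] becomes 2
p_4 = 4: count[4] becomes 1
p_5 = 6: count[6] becomes 3
Degrees (1 + count): deg[1]=1+0=1, deg[2]=1+0=1, deg[3]=1+0=1, deg[4]=1+1=2, deg[5]=1+1=2, deg[6]=1+3=4, deg[7]=1+0=1

Answer: 1 1 1 2 2 4 1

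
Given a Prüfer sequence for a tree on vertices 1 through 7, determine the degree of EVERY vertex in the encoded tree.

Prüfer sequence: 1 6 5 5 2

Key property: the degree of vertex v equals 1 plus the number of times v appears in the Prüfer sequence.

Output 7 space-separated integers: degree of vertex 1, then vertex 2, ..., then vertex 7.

p_1 = 1: count[1] becomes 1
p_2 = 6: count[6] becomes 1
p_3 = 5: count[5] becomes 1
p_4 = 5: count[5] becomes 2
p_5 = 2: count[2] becomes 1
Degrees (1 + count): deg[1]=1+1=2, deg[2]=1+1=2, deg[3]=1+0=1, deg[4]=1+0=1, deg[5]=1+2=3, deg[6]=1+1=2, deg[7]=1+0=1

Answer: 2 2 1 1 3 2 1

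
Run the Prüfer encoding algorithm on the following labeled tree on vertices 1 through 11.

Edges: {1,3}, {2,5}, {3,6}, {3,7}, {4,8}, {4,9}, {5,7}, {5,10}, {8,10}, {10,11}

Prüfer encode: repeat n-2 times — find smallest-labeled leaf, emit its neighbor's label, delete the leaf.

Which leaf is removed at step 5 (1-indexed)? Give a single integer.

Answer: 7

Derivation:
Step 1: current leaves = {1,2,6,9,11}. Remove leaf 1 (neighbor: 3).
Step 2: current leaves = {2,6,9,11}. Remove leaf 2 (neighbor: 5).
Step 3: current leaves = {6,9,11}. Remove leaf 6 (neighbor: 3).
Step 4: current leaves = {3,9,11}. Remove leaf 3 (neighbor: 7).
Step 5: current leaves = {7,9,11}. Remove leaf 7 (neighbor: 5).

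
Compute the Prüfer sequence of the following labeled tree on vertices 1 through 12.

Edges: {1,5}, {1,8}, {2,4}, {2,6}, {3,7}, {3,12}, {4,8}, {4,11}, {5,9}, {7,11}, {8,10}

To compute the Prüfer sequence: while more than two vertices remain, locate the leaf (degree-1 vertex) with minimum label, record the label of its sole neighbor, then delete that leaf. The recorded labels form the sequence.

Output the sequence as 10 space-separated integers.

Answer: 2 4 5 1 8 8 4 11 7 3

Derivation:
Step 1: leaves = {6,9,10,12}. Remove smallest leaf 6, emit neighbor 2.
Step 2: leaves = {2,9,10,12}. Remove smallest leaf 2, emit neighbor 4.
Step 3: leaves = {9,10,12}. Remove smallest leaf 9, emit neighbor 5.
Step 4: leaves = {5,10,12}. Remove smallest leaf 5, emit neighbor 1.
Step 5: leaves = {1,10,12}. Remove smallest leaf 1, emit neighbor 8.
Step 6: leaves = {10,12}. Remove smallest leaf 10, emit neighbor 8.
Step 7: leaves = {8,12}. Remove smallest leaf 8, emit neighbor 4.
Step 8: leaves = {4,12}. Remove smallest leaf 4, emit neighbor 11.
Step 9: leaves = {11,12}. Remove smallest leaf 11, emit neighbor 7.
Step 10: leaves = {7,12}. Remove smallest leaf 7, emit neighbor 3.
Done: 2 vertices remain (3, 12). Sequence = [2 4 5 1 8 8 4 11 7 3]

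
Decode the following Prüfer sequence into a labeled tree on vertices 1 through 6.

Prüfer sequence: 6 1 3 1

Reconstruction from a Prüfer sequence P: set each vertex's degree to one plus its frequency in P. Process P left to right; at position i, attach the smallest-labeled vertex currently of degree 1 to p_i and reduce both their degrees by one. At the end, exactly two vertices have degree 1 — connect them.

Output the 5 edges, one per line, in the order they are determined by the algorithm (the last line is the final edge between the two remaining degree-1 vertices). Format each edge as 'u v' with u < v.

Initial degrees: {1:3, 2:1, 3:2, 4:1, 5:1, 6:2}
Step 1: smallest deg-1 vertex = 2, p_1 = 6. Add edge {2,6}. Now deg[2]=0, deg[6]=1.
Step 2: smallest deg-1 vertex = 4, p_2 = 1. Add edge {1,4}. Now deg[4]=0, deg[1]=2.
Step 3: smallest deg-1 vertex = 5, p_3 = 3. Add edge {3,5}. Now deg[5]=0, deg[3]=1.
Step 4: smallest deg-1 vertex = 3, p_4 = 1. Add edge {1,3}. Now deg[3]=0, deg[1]=1.
Final: two remaining deg-1 vertices are 1, 6. Add edge {1,6}.

Answer: 2 6
1 4
3 5
1 3
1 6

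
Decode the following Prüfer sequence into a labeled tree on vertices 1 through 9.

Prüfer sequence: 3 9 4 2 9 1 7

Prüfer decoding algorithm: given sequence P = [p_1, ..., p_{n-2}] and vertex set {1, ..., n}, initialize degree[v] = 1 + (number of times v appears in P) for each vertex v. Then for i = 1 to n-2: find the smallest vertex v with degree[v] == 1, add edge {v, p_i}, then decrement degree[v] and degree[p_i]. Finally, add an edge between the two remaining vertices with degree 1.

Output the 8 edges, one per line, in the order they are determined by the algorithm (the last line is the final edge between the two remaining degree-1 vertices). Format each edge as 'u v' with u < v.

Answer: 3 5
3 9
4 6
2 4
2 9
1 8
1 7
7 9

Derivation:
Initial degrees: {1:2, 2:2, 3:2, 4:2, 5:1, 6:1, 7:2, 8:1, 9:3}
Step 1: smallest deg-1 vertex = 5, p_1 = 3. Add edge {3,5}. Now deg[5]=0, deg[3]=1.
Step 2: smallest deg-1 vertex = 3, p_2 = 9. Add edge {3,9}. Now deg[3]=0, deg[9]=2.
Step 3: smallest deg-1 vertex = 6, p_3 = 4. Add edge {4,6}. Now deg[6]=0, deg[4]=1.
Step 4: smallest deg-1 vertex = 4, p_4 = 2. Add edge {2,4}. Now deg[4]=0, deg[2]=1.
Step 5: smallest deg-1 vertex = 2, p_5 = 9. Add edge {2,9}. Now deg[2]=0, deg[9]=1.
Step 6: smallest deg-1 vertex = 8, p_6 = 1. Add edge {1,8}. Now deg[8]=0, deg[1]=1.
Step 7: smallest deg-1 vertex = 1, p_7 = 7. Add edge {1,7}. Now deg[1]=0, deg[7]=1.
Final: two remaining deg-1 vertices are 7, 9. Add edge {7,9}.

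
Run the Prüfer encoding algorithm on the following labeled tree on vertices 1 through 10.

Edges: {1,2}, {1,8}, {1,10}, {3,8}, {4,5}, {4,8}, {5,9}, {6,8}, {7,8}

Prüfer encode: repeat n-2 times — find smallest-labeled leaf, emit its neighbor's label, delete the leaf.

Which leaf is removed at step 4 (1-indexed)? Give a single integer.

Answer: 7

Derivation:
Step 1: current leaves = {2,3,6,7,9,10}. Remove leaf 2 (neighbor: 1).
Step 2: current leaves = {3,6,7,9,10}. Remove leaf 3 (neighbor: 8).
Step 3: current leaves = {6,7,9,10}. Remove leaf 6 (neighbor: 8).
Step 4: current leaves = {7,9,10}. Remove leaf 7 (neighbor: 8).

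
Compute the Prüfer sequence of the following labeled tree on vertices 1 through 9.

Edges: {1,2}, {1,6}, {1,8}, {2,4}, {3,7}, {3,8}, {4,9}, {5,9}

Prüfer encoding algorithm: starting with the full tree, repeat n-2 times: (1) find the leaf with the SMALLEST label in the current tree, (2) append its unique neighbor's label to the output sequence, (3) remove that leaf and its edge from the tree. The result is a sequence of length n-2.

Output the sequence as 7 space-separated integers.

Step 1: leaves = {5,6,7}. Remove smallest leaf 5, emit neighbor 9.
Step 2: leaves = {6,7,9}. Remove smallest leaf 6, emit neighbor 1.
Step 3: leaves = {7,9}. Remove smallest leaf 7, emit neighbor 3.
Step 4: leaves = {3,9}. Remove smallest leaf 3, emit neighbor 8.
Step 5: leaves = {8,9}. Remove smallest leaf 8, emit neighbor 1.
Step 6: leaves = {1,9}. Remove smallest leaf 1, emit neighbor 2.
Step 7: leaves = {2,9}. Remove smallest leaf 2, emit neighbor 4.
Done: 2 vertices remain (4, 9). Sequence = [9 1 3 8 1 2 4]

Answer: 9 1 3 8 1 2 4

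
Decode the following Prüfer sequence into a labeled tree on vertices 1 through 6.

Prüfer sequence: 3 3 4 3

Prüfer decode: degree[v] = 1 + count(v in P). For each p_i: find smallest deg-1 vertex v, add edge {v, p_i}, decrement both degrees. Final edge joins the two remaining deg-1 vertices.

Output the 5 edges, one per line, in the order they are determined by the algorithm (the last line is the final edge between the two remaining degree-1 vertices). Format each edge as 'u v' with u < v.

Answer: 1 3
2 3
4 5
3 4
3 6

Derivation:
Initial degrees: {1:1, 2:1, 3:4, 4:2, 5:1, 6:1}
Step 1: smallest deg-1 vertex = 1, p_1 = 3. Add edge {1,3}. Now deg[1]=0, deg[3]=3.
Step 2: smallest deg-1 vertex = 2, p_2 = 3. Add edge {2,3}. Now deg[2]=0, deg[3]=2.
Step 3: smallest deg-1 vertex = 5, p_3 = 4. Add edge {4,5}. Now deg[5]=0, deg[4]=1.
Step 4: smallest deg-1 vertex = 4, p_4 = 3. Add edge {3,4}. Now deg[4]=0, deg[3]=1.
Final: two remaining deg-1 vertices are 3, 6. Add edge {3,6}.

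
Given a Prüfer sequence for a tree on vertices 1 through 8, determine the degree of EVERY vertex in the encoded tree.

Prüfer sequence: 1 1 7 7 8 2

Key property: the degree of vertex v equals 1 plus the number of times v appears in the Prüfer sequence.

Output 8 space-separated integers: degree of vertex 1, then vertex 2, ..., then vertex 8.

p_1 = 1: count[1] becomes 1
p_2 = 1: count[1] becomes 2
p_3 = 7: count[7] becomes 1
p_4 = 7: count[7] becomes 2
p_5 = 8: count[8] becomes 1
p_6 = 2: count[2] becomes 1
Degrees (1 + count): deg[1]=1+2=3, deg[2]=1+1=2, deg[3]=1+0=1, deg[4]=1+0=1, deg[5]=1+0=1, deg[6]=1+0=1, deg[7]=1+2=3, deg[8]=1+1=2

Answer: 3 2 1 1 1 1 3 2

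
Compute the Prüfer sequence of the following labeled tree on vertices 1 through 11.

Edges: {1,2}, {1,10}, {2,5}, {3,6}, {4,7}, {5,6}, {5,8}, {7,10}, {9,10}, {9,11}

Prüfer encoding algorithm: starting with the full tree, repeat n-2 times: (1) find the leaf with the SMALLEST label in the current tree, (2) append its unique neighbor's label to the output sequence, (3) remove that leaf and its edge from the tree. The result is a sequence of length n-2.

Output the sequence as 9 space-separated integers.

Step 1: leaves = {3,4,8,11}. Remove smallest leaf 3, emit neighbor 6.
Step 2: leaves = {4,6,8,11}. Remove smallest leaf 4, emit neighbor 7.
Step 3: leaves = {6,7,8,11}. Remove smallest leaf 6, emit neighbor 5.
Step 4: leaves = {7,8,11}. Remove smallest leaf 7, emit neighbor 10.
Step 5: leaves = {8,11}. Remove smallest leaf 8, emit neighbor 5.
Step 6: leaves = {5,11}. Remove smallest leaf 5, emit neighbor 2.
Step 7: leaves = {2,11}. Remove smallest leaf 2, emit neighbor 1.
Step 8: leaves = {1,11}. Remove smallest leaf 1, emit neighbor 10.
Step 9: leaves = {10,11}. Remove smallest leaf 10, emit neighbor 9.
Done: 2 vertices remain (9, 11). Sequence = [6 7 5 10 5 2 1 10 9]

Answer: 6 7 5 10 5 2 1 10 9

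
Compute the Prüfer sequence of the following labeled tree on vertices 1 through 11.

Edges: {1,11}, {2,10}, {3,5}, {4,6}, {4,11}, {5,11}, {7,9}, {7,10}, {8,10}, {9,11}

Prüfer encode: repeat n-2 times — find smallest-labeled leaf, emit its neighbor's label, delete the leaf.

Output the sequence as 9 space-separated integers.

Answer: 11 10 5 11 4 11 10 7 9

Derivation:
Step 1: leaves = {1,2,3,6,8}. Remove smallest leaf 1, emit neighbor 11.
Step 2: leaves = {2,3,6,8}. Remove smallest leaf 2, emit neighbor 10.
Step 3: leaves = {3,6,8}. Remove smallest leaf 3, emit neighbor 5.
Step 4: leaves = {5,6,8}. Remove smallest leaf 5, emit neighbor 11.
Step 5: leaves = {6,8}. Remove smallest leaf 6, emit neighbor 4.
Step 6: leaves = {4,8}. Remove smallest leaf 4, emit neighbor 11.
Step 7: leaves = {8,11}. Remove smallest leaf 8, emit neighbor 10.
Step 8: leaves = {10,11}. Remove smallest leaf 10, emit neighbor 7.
Step 9: leaves = {7,11}. Remove smallest leaf 7, emit neighbor 9.
Done: 2 vertices remain (9, 11). Sequence = [11 10 5 11 4 11 10 7 9]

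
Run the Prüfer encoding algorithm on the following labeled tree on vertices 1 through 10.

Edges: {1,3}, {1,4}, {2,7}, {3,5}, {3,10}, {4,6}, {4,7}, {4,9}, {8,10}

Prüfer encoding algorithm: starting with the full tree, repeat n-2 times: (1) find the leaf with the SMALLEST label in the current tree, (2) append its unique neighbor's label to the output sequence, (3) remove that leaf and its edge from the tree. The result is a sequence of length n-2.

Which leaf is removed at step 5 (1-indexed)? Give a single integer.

Answer: 8

Derivation:
Step 1: current leaves = {2,5,6,8,9}. Remove leaf 2 (neighbor: 7).
Step 2: current leaves = {5,6,7,8,9}. Remove leaf 5 (neighbor: 3).
Step 3: current leaves = {6,7,8,9}. Remove leaf 6 (neighbor: 4).
Step 4: current leaves = {7,8,9}. Remove leaf 7 (neighbor: 4).
Step 5: current leaves = {8,9}. Remove leaf 8 (neighbor: 10).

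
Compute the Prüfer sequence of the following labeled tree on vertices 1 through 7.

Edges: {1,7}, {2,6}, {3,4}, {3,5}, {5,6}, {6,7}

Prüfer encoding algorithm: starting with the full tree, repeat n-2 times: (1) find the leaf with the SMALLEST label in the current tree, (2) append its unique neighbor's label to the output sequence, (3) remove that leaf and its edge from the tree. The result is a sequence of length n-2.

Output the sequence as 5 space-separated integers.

Answer: 7 6 3 5 6

Derivation:
Step 1: leaves = {1,2,4}. Remove smallest leaf 1, emit neighbor 7.
Step 2: leaves = {2,4,7}. Remove smallest leaf 2, emit neighbor 6.
Step 3: leaves = {4,7}. Remove smallest leaf 4, emit neighbor 3.
Step 4: leaves = {3,7}. Remove smallest leaf 3, emit neighbor 5.
Step 5: leaves = {5,7}. Remove smallest leaf 5, emit neighbor 6.
Done: 2 vertices remain (6, 7). Sequence = [7 6 3 5 6]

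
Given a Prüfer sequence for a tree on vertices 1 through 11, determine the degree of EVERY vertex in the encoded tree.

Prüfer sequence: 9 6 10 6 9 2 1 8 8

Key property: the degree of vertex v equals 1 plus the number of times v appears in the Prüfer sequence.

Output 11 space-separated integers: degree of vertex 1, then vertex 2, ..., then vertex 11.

Answer: 2 2 1 1 1 3 1 3 3 2 1

Derivation:
p_1 = 9: count[9] becomes 1
p_2 = 6: count[6] becomes 1
p_3 = 10: count[10] becomes 1
p_4 = 6: count[6] becomes 2
p_5 = 9: count[9] becomes 2
p_6 = 2: count[2] becomes 1
p_7 = 1: count[1] becomes 1
p_8 = 8: count[8] becomes 1
p_9 = 8: count[8] becomes 2
Degrees (1 + count): deg[1]=1+1=2, deg[2]=1+1=2, deg[3]=1+0=1, deg[4]=1+0=1, deg[5]=1+0=1, deg[6]=1+2=3, deg[7]=1+0=1, deg[8]=1+2=3, deg[9]=1+2=3, deg[10]=1+1=2, deg[11]=1+0=1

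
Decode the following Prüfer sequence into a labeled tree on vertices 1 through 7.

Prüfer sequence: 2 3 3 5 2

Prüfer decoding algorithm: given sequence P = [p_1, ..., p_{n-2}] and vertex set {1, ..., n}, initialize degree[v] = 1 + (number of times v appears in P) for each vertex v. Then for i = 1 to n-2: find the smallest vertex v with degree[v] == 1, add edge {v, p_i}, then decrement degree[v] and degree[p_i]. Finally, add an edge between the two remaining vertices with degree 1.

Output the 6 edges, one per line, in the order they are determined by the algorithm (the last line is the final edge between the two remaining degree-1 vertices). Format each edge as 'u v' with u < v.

Initial degrees: {1:1, 2:3, 3:3, 4:1, 5:2, 6:1, 7:1}
Step 1: smallest deg-1 vertex = 1, p_1 = 2. Add edge {1,2}. Now deg[1]=0, deg[2]=2.
Step 2: smallest deg-1 vertex = 4, p_2 = 3. Add edge {3,4}. Now deg[4]=0, deg[3]=2.
Step 3: smallest deg-1 vertex = 6, p_3 = 3. Add edge {3,6}. Now deg[6]=0, deg[3]=1.
Step 4: smallest deg-1 vertex = 3, p_4 = 5. Add edge {3,5}. Now deg[3]=0, deg[5]=1.
Step 5: smallest deg-1 vertex = 5, p_5 = 2. Add edge {2,5}. Now deg[5]=0, deg[2]=1.
Final: two remaining deg-1 vertices are 2, 7. Add edge {2,7}.

Answer: 1 2
3 4
3 6
3 5
2 5
2 7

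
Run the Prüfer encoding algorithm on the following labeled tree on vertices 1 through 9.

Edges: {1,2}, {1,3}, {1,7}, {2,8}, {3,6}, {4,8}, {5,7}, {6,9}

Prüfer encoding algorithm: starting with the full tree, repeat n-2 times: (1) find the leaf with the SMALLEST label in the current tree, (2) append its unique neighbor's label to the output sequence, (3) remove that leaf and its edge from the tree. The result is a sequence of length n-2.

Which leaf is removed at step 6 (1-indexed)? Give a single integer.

Answer: 1

Derivation:
Step 1: current leaves = {4,5,9}. Remove leaf 4 (neighbor: 8).
Step 2: current leaves = {5,8,9}. Remove leaf 5 (neighbor: 7).
Step 3: current leaves = {7,8,9}. Remove leaf 7 (neighbor: 1).
Step 4: current leaves = {8,9}. Remove leaf 8 (neighbor: 2).
Step 5: current leaves = {2,9}. Remove leaf 2 (neighbor: 1).
Step 6: current leaves = {1,9}. Remove leaf 1 (neighbor: 3).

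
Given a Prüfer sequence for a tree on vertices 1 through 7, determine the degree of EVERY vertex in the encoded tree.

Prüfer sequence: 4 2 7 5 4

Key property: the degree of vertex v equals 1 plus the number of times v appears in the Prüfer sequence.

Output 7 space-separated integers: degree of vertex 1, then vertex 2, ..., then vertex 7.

p_1 = 4: count[4] becomes 1
p_2 = 2: count[2] becomes 1
p_3 = 7: count[7] becomes 1
p_4 = 5: count[5] becomes 1
p_5 = 4: count[4] becomes 2
Degrees (1 + count): deg[1]=1+0=1, deg[2]=1+1=2, deg[3]=1+0=1, deg[4]=1+2=3, deg[5]=1+1=2, deg[6]=1+0=1, deg[7]=1+1=2

Answer: 1 2 1 3 2 1 2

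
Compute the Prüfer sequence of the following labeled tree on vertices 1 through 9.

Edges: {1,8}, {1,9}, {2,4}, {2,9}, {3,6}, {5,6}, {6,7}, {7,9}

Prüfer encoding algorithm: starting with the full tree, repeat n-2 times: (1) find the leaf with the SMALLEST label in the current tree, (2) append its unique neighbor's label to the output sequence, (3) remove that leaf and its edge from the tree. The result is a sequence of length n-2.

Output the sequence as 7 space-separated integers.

Answer: 6 2 9 6 7 9 1

Derivation:
Step 1: leaves = {3,4,5,8}. Remove smallest leaf 3, emit neighbor 6.
Step 2: leaves = {4,5,8}. Remove smallest leaf 4, emit neighbor 2.
Step 3: leaves = {2,5,8}. Remove smallest leaf 2, emit neighbor 9.
Step 4: leaves = {5,8}. Remove smallest leaf 5, emit neighbor 6.
Step 5: leaves = {6,8}. Remove smallest leaf 6, emit neighbor 7.
Step 6: leaves = {7,8}. Remove smallest leaf 7, emit neighbor 9.
Step 7: leaves = {8,9}. Remove smallest leaf 8, emit neighbor 1.
Done: 2 vertices remain (1, 9). Sequence = [6 2 9 6 7 9 1]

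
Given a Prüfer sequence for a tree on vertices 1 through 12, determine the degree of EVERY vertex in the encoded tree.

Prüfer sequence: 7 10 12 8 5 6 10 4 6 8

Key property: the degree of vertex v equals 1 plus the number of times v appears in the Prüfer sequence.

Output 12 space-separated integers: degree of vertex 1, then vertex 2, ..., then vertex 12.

p_1 = 7: count[7] becomes 1
p_2 = 10: count[10] becomes 1
p_3 = 12: count[12] becomes 1
p_4 = 8: count[8] becomes 1
p_5 = 5: count[5] becomes 1
p_6 = 6: count[6] becomes 1
p_7 = 10: count[10] becomes 2
p_8 = 4: count[4] becomes 1
p_9 = 6: count[6] becomes 2
p_10 = 8: count[8] becomes 2
Degrees (1 + count): deg[1]=1+0=1, deg[2]=1+0=1, deg[3]=1+0=1, deg[4]=1+1=2, deg[5]=1+1=2, deg[6]=1+2=3, deg[7]=1+1=2, deg[8]=1+2=3, deg[9]=1+0=1, deg[10]=1+2=3, deg[11]=1+0=1, deg[12]=1+1=2

Answer: 1 1 1 2 2 3 2 3 1 3 1 2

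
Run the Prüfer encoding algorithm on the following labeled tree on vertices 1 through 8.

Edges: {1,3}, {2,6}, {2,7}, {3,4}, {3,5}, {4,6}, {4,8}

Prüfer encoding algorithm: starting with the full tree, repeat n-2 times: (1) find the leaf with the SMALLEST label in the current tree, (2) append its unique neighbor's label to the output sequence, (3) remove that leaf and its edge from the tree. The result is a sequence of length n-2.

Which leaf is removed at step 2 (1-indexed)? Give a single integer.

Step 1: current leaves = {1,5,7,8}. Remove leaf 1 (neighbor: 3).
Step 2: current leaves = {5,7,8}. Remove leaf 5 (neighbor: 3).

Answer: 5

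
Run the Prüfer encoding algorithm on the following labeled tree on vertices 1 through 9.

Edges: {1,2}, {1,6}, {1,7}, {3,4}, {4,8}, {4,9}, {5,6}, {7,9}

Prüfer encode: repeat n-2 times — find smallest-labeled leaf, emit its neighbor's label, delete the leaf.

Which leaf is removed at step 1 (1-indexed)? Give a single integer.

Answer: 2

Derivation:
Step 1: current leaves = {2,3,5,8}. Remove leaf 2 (neighbor: 1).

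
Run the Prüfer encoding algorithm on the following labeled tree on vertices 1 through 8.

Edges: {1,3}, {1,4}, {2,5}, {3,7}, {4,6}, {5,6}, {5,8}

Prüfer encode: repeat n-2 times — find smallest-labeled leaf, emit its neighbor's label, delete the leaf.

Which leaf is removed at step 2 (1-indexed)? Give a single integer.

Answer: 7

Derivation:
Step 1: current leaves = {2,7,8}. Remove leaf 2 (neighbor: 5).
Step 2: current leaves = {7,8}. Remove leaf 7 (neighbor: 3).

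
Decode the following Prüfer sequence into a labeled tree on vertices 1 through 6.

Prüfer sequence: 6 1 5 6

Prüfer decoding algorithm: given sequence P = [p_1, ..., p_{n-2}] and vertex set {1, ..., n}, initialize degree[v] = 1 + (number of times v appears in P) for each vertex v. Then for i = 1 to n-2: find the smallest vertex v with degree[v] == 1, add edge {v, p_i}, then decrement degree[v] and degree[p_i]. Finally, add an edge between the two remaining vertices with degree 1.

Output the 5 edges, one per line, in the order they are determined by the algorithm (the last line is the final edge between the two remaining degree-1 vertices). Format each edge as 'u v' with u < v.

Initial degrees: {1:2, 2:1, 3:1, 4:1, 5:2, 6:3}
Step 1: smallest deg-1 vertex = 2, p_1 = 6. Add edge {2,6}. Now deg[2]=0, deg[6]=2.
Step 2: smallest deg-1 vertex = 3, p_2 = 1. Add edge {1,3}. Now deg[3]=0, deg[1]=1.
Step 3: smallest deg-1 vertex = 1, p_3 = 5. Add edge {1,5}. Now deg[1]=0, deg[5]=1.
Step 4: smallest deg-1 vertex = 4, p_4 = 6. Add edge {4,6}. Now deg[4]=0, deg[6]=1.
Final: two remaining deg-1 vertices are 5, 6. Add edge {5,6}.

Answer: 2 6
1 3
1 5
4 6
5 6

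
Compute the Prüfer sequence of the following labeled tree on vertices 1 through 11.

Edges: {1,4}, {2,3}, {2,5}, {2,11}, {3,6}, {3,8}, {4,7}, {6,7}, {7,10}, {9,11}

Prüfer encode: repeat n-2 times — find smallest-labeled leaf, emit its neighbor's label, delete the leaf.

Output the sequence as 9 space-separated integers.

Answer: 4 7 2 3 11 7 6 3 2

Derivation:
Step 1: leaves = {1,5,8,9,10}. Remove smallest leaf 1, emit neighbor 4.
Step 2: leaves = {4,5,8,9,10}. Remove smallest leaf 4, emit neighbor 7.
Step 3: leaves = {5,8,9,10}. Remove smallest leaf 5, emit neighbor 2.
Step 4: leaves = {8,9,10}. Remove smallest leaf 8, emit neighbor 3.
Step 5: leaves = {9,10}. Remove smallest leaf 9, emit neighbor 11.
Step 6: leaves = {10,11}. Remove smallest leaf 10, emit neighbor 7.
Step 7: leaves = {7,11}. Remove smallest leaf 7, emit neighbor 6.
Step 8: leaves = {6,11}. Remove smallest leaf 6, emit neighbor 3.
Step 9: leaves = {3,11}. Remove smallest leaf 3, emit neighbor 2.
Done: 2 vertices remain (2, 11). Sequence = [4 7 2 3 11 7 6 3 2]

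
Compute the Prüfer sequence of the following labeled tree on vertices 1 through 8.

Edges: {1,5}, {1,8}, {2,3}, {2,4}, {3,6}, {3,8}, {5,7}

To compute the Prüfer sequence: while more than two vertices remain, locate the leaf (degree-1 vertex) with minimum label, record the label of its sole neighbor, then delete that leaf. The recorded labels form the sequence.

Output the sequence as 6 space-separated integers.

Step 1: leaves = {4,6,7}. Remove smallest leaf 4, emit neighbor 2.
Step 2: leaves = {2,6,7}. Remove smallest leaf 2, emit neighbor 3.
Step 3: leaves = {6,7}. Remove smallest leaf 6, emit neighbor 3.
Step 4: leaves = {3,7}. Remove smallest leaf 3, emit neighbor 8.
Step 5: leaves = {7,8}. Remove smallest leaf 7, emit neighbor 5.
Step 6: leaves = {5,8}. Remove smallest leaf 5, emit neighbor 1.
Done: 2 vertices remain (1, 8). Sequence = [2 3 3 8 5 1]

Answer: 2 3 3 8 5 1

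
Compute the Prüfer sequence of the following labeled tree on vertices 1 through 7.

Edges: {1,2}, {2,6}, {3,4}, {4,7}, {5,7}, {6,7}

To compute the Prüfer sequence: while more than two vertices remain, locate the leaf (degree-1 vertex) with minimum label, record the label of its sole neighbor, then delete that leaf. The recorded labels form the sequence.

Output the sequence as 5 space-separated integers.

Step 1: leaves = {1,3,5}. Remove smallest leaf 1, emit neighbor 2.
Step 2: leaves = {2,3,5}. Remove smallest leaf 2, emit neighbor 6.
Step 3: leaves = {3,5,6}. Remove smallest leaf 3, emit neighbor 4.
Step 4: leaves = {4,5,6}. Remove smallest leaf 4, emit neighbor 7.
Step 5: leaves = {5,6}. Remove smallest leaf 5, emit neighbor 7.
Done: 2 vertices remain (6, 7). Sequence = [2 6 4 7 7]

Answer: 2 6 4 7 7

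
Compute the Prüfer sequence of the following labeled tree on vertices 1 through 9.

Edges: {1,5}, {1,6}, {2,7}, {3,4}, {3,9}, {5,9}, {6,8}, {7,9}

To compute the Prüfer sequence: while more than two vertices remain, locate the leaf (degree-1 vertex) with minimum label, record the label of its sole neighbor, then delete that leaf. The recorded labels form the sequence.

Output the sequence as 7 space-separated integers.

Answer: 7 3 9 9 6 1 5

Derivation:
Step 1: leaves = {2,4,8}. Remove smallest leaf 2, emit neighbor 7.
Step 2: leaves = {4,7,8}. Remove smallest leaf 4, emit neighbor 3.
Step 3: leaves = {3,7,8}. Remove smallest leaf 3, emit neighbor 9.
Step 4: leaves = {7,8}. Remove smallest leaf 7, emit neighbor 9.
Step 5: leaves = {8,9}. Remove smallest leaf 8, emit neighbor 6.
Step 6: leaves = {6,9}. Remove smallest leaf 6, emit neighbor 1.
Step 7: leaves = {1,9}. Remove smallest leaf 1, emit neighbor 5.
Done: 2 vertices remain (5, 9). Sequence = [7 3 9 9 6 1 5]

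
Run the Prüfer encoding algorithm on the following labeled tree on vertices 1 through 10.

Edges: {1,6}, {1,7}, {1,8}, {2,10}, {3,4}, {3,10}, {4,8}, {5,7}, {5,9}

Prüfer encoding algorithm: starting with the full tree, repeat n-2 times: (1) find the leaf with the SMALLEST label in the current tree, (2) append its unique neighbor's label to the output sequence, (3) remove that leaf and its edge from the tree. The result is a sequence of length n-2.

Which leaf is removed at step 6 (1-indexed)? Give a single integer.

Answer: 1

Derivation:
Step 1: current leaves = {2,6,9}. Remove leaf 2 (neighbor: 10).
Step 2: current leaves = {6,9,10}. Remove leaf 6 (neighbor: 1).
Step 3: current leaves = {9,10}. Remove leaf 9 (neighbor: 5).
Step 4: current leaves = {5,10}. Remove leaf 5 (neighbor: 7).
Step 5: current leaves = {7,10}. Remove leaf 7 (neighbor: 1).
Step 6: current leaves = {1,10}. Remove leaf 1 (neighbor: 8).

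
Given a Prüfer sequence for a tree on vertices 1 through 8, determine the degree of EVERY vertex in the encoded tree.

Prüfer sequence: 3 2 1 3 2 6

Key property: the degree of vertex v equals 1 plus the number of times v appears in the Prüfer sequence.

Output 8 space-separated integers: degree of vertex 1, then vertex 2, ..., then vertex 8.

Answer: 2 3 3 1 1 2 1 1

Derivation:
p_1 = 3: count[3] becomes 1
p_2 = 2: count[2] becomes 1
p_3 = 1: count[1] becomes 1
p_4 = 3: count[3] becomes 2
p_5 = 2: count[2] becomes 2
p_6 = 6: count[6] becomes 1
Degrees (1 + count): deg[1]=1+1=2, deg[2]=1+2=3, deg[3]=1+2=3, deg[4]=1+0=1, deg[5]=1+0=1, deg[6]=1+1=2, deg[7]=1+0=1, deg[8]=1+0=1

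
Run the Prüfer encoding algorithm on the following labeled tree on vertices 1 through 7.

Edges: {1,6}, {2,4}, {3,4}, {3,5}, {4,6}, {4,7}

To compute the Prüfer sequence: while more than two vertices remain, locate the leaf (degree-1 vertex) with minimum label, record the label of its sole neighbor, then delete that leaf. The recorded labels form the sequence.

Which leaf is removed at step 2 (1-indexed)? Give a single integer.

Step 1: current leaves = {1,2,5,7}. Remove leaf 1 (neighbor: 6).
Step 2: current leaves = {2,5,6,7}. Remove leaf 2 (neighbor: 4).

Answer: 2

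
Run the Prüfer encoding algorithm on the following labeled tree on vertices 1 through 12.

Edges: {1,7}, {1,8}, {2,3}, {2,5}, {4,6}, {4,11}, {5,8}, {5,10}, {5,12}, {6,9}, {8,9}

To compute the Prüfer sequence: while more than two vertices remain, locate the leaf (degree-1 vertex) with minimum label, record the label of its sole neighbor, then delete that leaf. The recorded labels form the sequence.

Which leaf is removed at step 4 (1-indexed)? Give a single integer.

Answer: 1

Derivation:
Step 1: current leaves = {3,7,10,11,12}. Remove leaf 3 (neighbor: 2).
Step 2: current leaves = {2,7,10,11,12}. Remove leaf 2 (neighbor: 5).
Step 3: current leaves = {7,10,11,12}. Remove leaf 7 (neighbor: 1).
Step 4: current leaves = {1,10,11,12}. Remove leaf 1 (neighbor: 8).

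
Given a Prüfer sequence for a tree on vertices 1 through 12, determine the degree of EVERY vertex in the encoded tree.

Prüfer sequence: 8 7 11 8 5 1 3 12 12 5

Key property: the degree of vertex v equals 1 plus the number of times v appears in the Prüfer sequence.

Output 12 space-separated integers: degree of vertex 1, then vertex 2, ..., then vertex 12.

p_1 = 8: count[8] becomes 1
p_2 = 7: count[7] becomes 1
p_3 = 11: count[11] becomes 1
p_4 = 8: count[8] becomes 2
p_5 = 5: count[5] becomes 1
p_6 = 1: count[1] becomes 1
p_7 = 3: count[3] becomes 1
p_8 = 12: count[12] becomes 1
p_9 = 12: count[12] becomes 2
p_10 = 5: count[5] becomes 2
Degrees (1 + count): deg[1]=1+1=2, deg[2]=1+0=1, deg[3]=1+1=2, deg[4]=1+0=1, deg[5]=1+2=3, deg[6]=1+0=1, deg[7]=1+1=2, deg[8]=1+2=3, deg[9]=1+0=1, deg[10]=1+0=1, deg[11]=1+1=2, deg[12]=1+2=3

Answer: 2 1 2 1 3 1 2 3 1 1 2 3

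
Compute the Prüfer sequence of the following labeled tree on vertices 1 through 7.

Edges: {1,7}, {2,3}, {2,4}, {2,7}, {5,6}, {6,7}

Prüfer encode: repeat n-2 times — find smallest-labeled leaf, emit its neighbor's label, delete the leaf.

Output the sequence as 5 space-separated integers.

Step 1: leaves = {1,3,4,5}. Remove smallest leaf 1, emit neighbor 7.
Step 2: leaves = {3,4,5}. Remove smallest leaf 3, emit neighbor 2.
Step 3: leaves = {4,5}. Remove smallest leaf 4, emit neighbor 2.
Step 4: leaves = {2,5}. Remove smallest leaf 2, emit neighbor 7.
Step 5: leaves = {5,7}. Remove smallest leaf 5, emit neighbor 6.
Done: 2 vertices remain (6, 7). Sequence = [7 2 2 7 6]

Answer: 7 2 2 7 6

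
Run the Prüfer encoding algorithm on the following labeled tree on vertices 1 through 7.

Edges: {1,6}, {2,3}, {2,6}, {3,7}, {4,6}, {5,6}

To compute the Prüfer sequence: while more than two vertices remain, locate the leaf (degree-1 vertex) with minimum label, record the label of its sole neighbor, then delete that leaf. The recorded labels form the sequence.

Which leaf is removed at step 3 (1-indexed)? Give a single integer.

Step 1: current leaves = {1,4,5,7}. Remove leaf 1 (neighbor: 6).
Step 2: current leaves = {4,5,7}. Remove leaf 4 (neighbor: 6).
Step 3: current leaves = {5,7}. Remove leaf 5 (neighbor: 6).

Answer: 5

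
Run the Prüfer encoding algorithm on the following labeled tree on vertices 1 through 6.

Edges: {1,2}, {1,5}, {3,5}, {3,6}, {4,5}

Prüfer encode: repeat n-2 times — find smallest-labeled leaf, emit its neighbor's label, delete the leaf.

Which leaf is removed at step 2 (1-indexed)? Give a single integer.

Answer: 1

Derivation:
Step 1: current leaves = {2,4,6}. Remove leaf 2 (neighbor: 1).
Step 2: current leaves = {1,4,6}. Remove leaf 1 (neighbor: 5).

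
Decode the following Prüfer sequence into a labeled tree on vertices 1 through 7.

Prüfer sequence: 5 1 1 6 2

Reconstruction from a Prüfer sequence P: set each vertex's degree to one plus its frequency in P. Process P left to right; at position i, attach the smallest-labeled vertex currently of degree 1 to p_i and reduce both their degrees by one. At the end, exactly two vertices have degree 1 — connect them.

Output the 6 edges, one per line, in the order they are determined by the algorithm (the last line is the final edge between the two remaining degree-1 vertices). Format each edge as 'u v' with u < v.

Answer: 3 5
1 4
1 5
1 6
2 6
2 7

Derivation:
Initial degrees: {1:3, 2:2, 3:1, 4:1, 5:2, 6:2, 7:1}
Step 1: smallest deg-1 vertex = 3, p_1 = 5. Add edge {3,5}. Now deg[3]=0, deg[5]=1.
Step 2: smallest deg-1 vertex = 4, p_2 = 1. Add edge {1,4}. Now deg[4]=0, deg[1]=2.
Step 3: smallest deg-1 vertex = 5, p_3 = 1. Add edge {1,5}. Now deg[5]=0, deg[1]=1.
Step 4: smallest deg-1 vertex = 1, p_4 = 6. Add edge {1,6}. Now deg[1]=0, deg[6]=1.
Step 5: smallest deg-1 vertex = 6, p_5 = 2. Add edge {2,6}. Now deg[6]=0, deg[2]=1.
Final: two remaining deg-1 vertices are 2, 7. Add edge {2,7}.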